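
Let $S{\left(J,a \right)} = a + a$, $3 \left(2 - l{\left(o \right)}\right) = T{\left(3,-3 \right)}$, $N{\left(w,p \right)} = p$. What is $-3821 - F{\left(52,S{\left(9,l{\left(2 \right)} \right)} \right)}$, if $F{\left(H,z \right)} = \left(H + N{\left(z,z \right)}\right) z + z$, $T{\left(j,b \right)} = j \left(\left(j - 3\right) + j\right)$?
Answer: $-3719$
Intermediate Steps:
$T{\left(j,b \right)} = j \left(-3 + 2 j\right)$ ($T{\left(j,b \right)} = j \left(\left(j - 3\right) + j\right) = j \left(\left(-3 + j\right) + j\right) = j \left(-3 + 2 j\right)$)
$l{\left(o \right)} = -1$ ($l{\left(o \right)} = 2 - \frac{3 \left(-3 + 2 \cdot 3\right)}{3} = 2 - \frac{3 \left(-3 + 6\right)}{3} = 2 - \frac{3 \cdot 3}{3} = 2 - 3 = -1$)
$S{\left(J,a \right)} = 2 a$
$F{\left(H,z \right)} = z + z \left(H + z\right)$ ($F{\left(H,z \right)} = \left(H + z\right) z + z = z \left(H + z\right) + z = z + z \left(H + z\right)$)
$-3821 - F{\left(52,S{\left(9,l{\left(2 \right)} \right)} \right)} = -3821 - 2 \left(-1\right) \left(1 + 52 + 2 \left(-1\right)\right) = -3821 - - 2 \left(1 + 52 - 2\right) = -3821 - \left(-2\right) 51 = -3821 - -102 = -3821 + 102 = -3719$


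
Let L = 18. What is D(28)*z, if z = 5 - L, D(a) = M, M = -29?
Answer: 377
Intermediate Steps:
D(a) = -29
z = -13 (z = 5 - 1*18 = 5 - 18 = -13)
D(28)*z = -29*(-13) = 377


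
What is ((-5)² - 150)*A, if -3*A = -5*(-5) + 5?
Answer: 1250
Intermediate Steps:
A = -10 (A = -(-5*(-5) + 5)/3 = -(25 + 5)/3 = -⅓*30 = -10)
((-5)² - 150)*A = ((-5)² - 150)*(-10) = (25 - 150)*(-10) = -125*(-10) = 1250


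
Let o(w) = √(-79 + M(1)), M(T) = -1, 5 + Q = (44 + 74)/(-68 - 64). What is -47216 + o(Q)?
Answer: -47216 + 4*I*√5 ≈ -47216.0 + 8.9443*I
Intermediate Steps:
Q = -389/66 (Q = -5 + (44 + 74)/(-68 - 64) = -5 + 118/(-132) = -5 + 118*(-1/132) = -5 - 59/66 = -389/66 ≈ -5.8939)
o(w) = 4*I*√5 (o(w) = √(-79 - 1) = √(-80) = 4*I*√5)
-47216 + o(Q) = -47216 + 4*I*√5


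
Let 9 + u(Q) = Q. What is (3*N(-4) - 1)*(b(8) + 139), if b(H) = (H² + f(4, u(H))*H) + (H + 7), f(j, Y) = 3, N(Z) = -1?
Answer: -968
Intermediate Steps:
u(Q) = -9 + Q
b(H) = 7 + H² + 4*H (b(H) = (H² + 3*H) + (H + 7) = (H² + 3*H) + (7 + H) = 7 + H² + 4*H)
(3*N(-4) - 1)*(b(8) + 139) = (3*(-1) - 1)*((7 + 8² + 4*8) + 139) = (-3 - 1)*((7 + 64 + 32) + 139) = -4*(103 + 139) = -4*242 = -968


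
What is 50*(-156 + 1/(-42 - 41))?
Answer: -647450/83 ≈ -7800.6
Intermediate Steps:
50*(-156 + 1/(-42 - 41)) = 50*(-156 + 1/(-83)) = 50*(-156 - 1/83) = 50*(-12949/83) = -647450/83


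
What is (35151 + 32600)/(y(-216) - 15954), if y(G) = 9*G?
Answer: -67751/17898 ≈ -3.7854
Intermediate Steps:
(35151 + 32600)/(y(-216) - 15954) = (35151 + 32600)/(9*(-216) - 15954) = 67751/(-1944 - 15954) = 67751/(-17898) = 67751*(-1/17898) = -67751/17898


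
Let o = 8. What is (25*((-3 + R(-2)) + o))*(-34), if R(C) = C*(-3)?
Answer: -9350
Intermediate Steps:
R(C) = -3*C
(25*((-3 + R(-2)) + o))*(-34) = (25*((-3 - 3*(-2)) + 8))*(-34) = (25*((-3 + 6) + 8))*(-34) = (25*(3 + 8))*(-34) = (25*11)*(-34) = 275*(-34) = -9350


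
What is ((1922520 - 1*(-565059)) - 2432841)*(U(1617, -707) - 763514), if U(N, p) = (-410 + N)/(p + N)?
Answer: -19015886311677/455 ≈ -4.1793e+10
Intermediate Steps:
U(N, p) = (-410 + N)/(N + p)
((1922520 - 1*(-565059)) - 2432841)*(U(1617, -707) - 763514) = ((1922520 - 1*(-565059)) - 2432841)*((-410 + 1617)/(1617 - 707) - 763514) = ((1922520 + 565059) - 2432841)*(1207/910 - 763514) = (2487579 - 2432841)*((1/910)*1207 - 763514) = 54738*(1207/910 - 763514) = 54738*(-694796533/910) = -19015886311677/455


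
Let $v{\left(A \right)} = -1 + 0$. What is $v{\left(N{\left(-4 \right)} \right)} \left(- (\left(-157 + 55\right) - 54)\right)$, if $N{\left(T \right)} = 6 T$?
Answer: $-156$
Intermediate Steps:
$v{\left(A \right)} = -1$
$v{\left(N{\left(-4 \right)} \right)} \left(- (\left(-157 + 55\right) - 54)\right) = - \left(-1\right) \left(\left(-157 + 55\right) - 54\right) = - \left(-1\right) \left(-102 - 54\right) = - \left(-1\right) \left(-156\right) = \left(-1\right) 156 = -156$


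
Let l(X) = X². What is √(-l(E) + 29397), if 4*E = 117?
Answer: 29*√543/4 ≈ 168.94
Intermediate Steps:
E = 117/4 (E = (¼)*117 = 117/4 ≈ 29.250)
√(-l(E) + 29397) = √(-(117/4)² + 29397) = √(-1*13689/16 + 29397) = √(-13689/16 + 29397) = √(456663/16) = 29*√543/4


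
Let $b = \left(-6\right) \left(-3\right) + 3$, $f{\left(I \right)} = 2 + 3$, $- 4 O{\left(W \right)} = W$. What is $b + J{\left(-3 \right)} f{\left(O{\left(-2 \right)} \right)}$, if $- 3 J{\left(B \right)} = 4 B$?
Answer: $41$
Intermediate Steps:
$O{\left(W \right)} = - \frac{W}{4}$
$f{\left(I \right)} = 5$
$J{\left(B \right)} = - \frac{4 B}{3}$
$b = 21$ ($b = 18 + 3 = 21$)
$b + J{\left(-3 \right)} f{\left(O{\left(-2 \right)} \right)} = 21 + \left(- \frac{4}{3}\right) \left(-3\right) 5 = 21 + 4 \cdot 5 = 21 + 20 = 41$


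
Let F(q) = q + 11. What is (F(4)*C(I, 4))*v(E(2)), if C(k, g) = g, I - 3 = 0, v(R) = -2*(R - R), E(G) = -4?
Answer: 0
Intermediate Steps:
v(R) = 0 (v(R) = -2*0 = 0)
I = 3 (I = 3 + 0 = 3)
F(q) = 11 + q
(F(4)*C(I, 4))*v(E(2)) = ((11 + 4)*4)*0 = (15*4)*0 = 60*0 = 0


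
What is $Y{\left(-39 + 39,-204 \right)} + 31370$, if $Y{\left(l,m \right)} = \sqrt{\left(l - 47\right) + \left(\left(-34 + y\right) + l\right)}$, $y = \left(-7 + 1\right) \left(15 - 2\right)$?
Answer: $31370 + i \sqrt{159} \approx 31370.0 + 12.61 i$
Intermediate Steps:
$y = -78$ ($y = \left(-6\right) 13 = -78$)
$Y{\left(l,m \right)} = \sqrt{-159 + 2 l}$ ($Y{\left(l,m \right)} = \sqrt{\left(l - 47\right) + \left(\left(-34 - 78\right) + l\right)} = \sqrt{\left(-47 + l\right) + \left(-112 + l\right)} = \sqrt{-159 + 2 l}$)
$Y{\left(-39 + 39,-204 \right)} + 31370 = \sqrt{-159 + 2 \left(-39 + 39\right)} + 31370 = \sqrt{-159 + 2 \cdot 0} + 31370 = \sqrt{-159 + 0} + 31370 = \sqrt{-159} + 31370 = i \sqrt{159} + 31370 = 31370 + i \sqrt{159}$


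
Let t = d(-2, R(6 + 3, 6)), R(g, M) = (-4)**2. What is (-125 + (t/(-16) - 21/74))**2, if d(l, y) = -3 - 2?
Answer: 5473484289/350464 ≈ 15618.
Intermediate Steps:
R(g, M) = 16
d(l, y) = -5
t = -5
(-125 + (t/(-16) - 21/74))**2 = (-125 + (-5/(-16) - 21/74))**2 = (-125 + (-5*(-1/16) - 21*1/74))**2 = (-125 + (5/16 - 21/74))**2 = (-125 + 17/592)**2 = (-73983/592)**2 = 5473484289/350464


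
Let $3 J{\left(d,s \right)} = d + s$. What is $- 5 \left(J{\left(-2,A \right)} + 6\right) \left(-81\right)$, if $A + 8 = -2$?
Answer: $810$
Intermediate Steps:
$A = -10$ ($A = -8 - 2 = -10$)
$J{\left(d,s \right)} = \frac{d}{3} + \frac{s}{3}$ ($J{\left(d,s \right)} = \frac{d + s}{3} = \frac{d}{3} + \frac{s}{3}$)
$- 5 \left(J{\left(-2,A \right)} + 6\right) \left(-81\right) = - 5 \left(\left(\frac{1}{3} \left(-2\right) + \frac{1}{3} \left(-10\right)\right) + 6\right) \left(-81\right) = - 5 \left(\left(- \frac{2}{3} - \frac{10}{3}\right) + 6\right) \left(-81\right) = - 5 \left(-4 + 6\right) \left(-81\right) = \left(-5\right) 2 \left(-81\right) = \left(-10\right) \left(-81\right) = 810$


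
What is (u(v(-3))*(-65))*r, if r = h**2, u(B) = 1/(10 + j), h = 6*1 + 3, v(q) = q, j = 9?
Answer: -5265/19 ≈ -277.11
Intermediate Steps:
h = 9 (h = 6 + 3 = 9)
u(B) = 1/19 (u(B) = 1/(10 + 9) = 1/19)
r = 81 (r = 9**2 = 81)
(u(v(-3))*(-65))*r = ((1/19)*(-65))*81 = -65/19*81 = -5265/19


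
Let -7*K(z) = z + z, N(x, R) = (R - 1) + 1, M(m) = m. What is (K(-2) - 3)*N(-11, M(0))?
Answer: 0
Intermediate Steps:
N(x, R) = R (N(x, R) = (-1 + R) + 1 = R)
K(z) = -2*z/7 (K(z) = -(z + z)/7 = -2*z/7)
(K(-2) - 3)*N(-11, M(0)) = (-2/7*(-2) - 3)*0 = (4/7 - 3)*0 = -17/7*0 = 0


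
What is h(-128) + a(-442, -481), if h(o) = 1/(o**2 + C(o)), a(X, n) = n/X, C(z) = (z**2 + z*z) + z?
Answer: 906961/833408 ≈ 1.0883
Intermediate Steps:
C(z) = z + 2*z**2 (C(z) = (z**2 + z**2) + z = 2*z**2 + z = z + 2*z**2)
h(o) = 1/(o**2 + o*(1 + 2*o))
h(-128) + a(-442, -481) = 1/((-128)*(1 + 3*(-128))) - 481/(-442) = -1/(128*(1 - 384)) - 481*(-1/442) = -1/128/(-383) + 37/34 = -1/128*(-1/383) + 37/34 = 1/49024 + 37/34 = 906961/833408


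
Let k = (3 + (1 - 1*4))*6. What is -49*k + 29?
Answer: 29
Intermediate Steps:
k = 0 (k = (3 + (1 - 4))*6 = (3 - 3)*6 = 0*6 = 0)
-49*k + 29 = -49*0 + 29 = 0 + 29 = 29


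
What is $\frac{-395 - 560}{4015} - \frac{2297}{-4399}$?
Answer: $\frac{1004282}{3532397} \approx 0.28431$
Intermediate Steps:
$\frac{-395 - 560}{4015} - \frac{2297}{-4399} = \left(-395 - 560\right) \frac{1}{4015} - - \frac{2297}{4399} = \left(-955\right) \frac{1}{4015} + \frac{2297}{4399} = - \frac{191}{803} + \frac{2297}{4399} = \frac{1004282}{3532397}$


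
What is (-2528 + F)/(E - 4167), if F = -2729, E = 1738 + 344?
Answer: 5257/2085 ≈ 2.5213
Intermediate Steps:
E = 2082
(-2528 + F)/(E - 4167) = (-2528 - 2729)/(2082 - 4167) = -5257/(-2085) = -5257*(-1/2085) = 5257/2085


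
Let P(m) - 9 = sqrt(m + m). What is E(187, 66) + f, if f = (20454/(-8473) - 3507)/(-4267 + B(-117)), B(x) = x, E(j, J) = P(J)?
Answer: 364045953/37145632 + 2*sqrt(33) ≈ 21.290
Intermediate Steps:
P(m) = 9 + sqrt(2)*sqrt(m) (P(m) = 9 + sqrt(m + m) = 9 + sqrt(2*m) = 9 + sqrt(2)*sqrt(m))
E(j, J) = 9 + sqrt(2)*sqrt(J)
f = 29735265/37145632 (f = (20454/(-8473) - 3507)/(-4267 - 117) = (20454*(-1/8473) - 3507)/(-4384) = (-20454/8473 - 3507)*(-1/4384) = -29735265/8473*(-1/4384) = 29735265/37145632 ≈ 0.80050)
E(187, 66) + f = (9 + sqrt(2)*sqrt(66)) + 29735265/37145632 = (9 + 2*sqrt(33)) + 29735265/37145632 = 364045953/37145632 + 2*sqrt(33)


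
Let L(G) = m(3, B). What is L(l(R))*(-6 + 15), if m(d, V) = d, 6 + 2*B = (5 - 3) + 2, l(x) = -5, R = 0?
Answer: 27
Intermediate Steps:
B = -1 (B = -3 + ((5 - 3) + 2)/2 = -3 + (2 + 2)/2 = -3 + (1/2)*4 = -3 + 2 = -1)
L(G) = 3
L(l(R))*(-6 + 15) = 3*(-6 + 15) = 3*9 = 27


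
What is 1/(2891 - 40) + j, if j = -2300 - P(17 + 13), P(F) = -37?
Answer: -6451812/2851 ≈ -2263.0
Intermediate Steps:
j = -2263 (j = -2300 - 1*(-37) = -2300 + 37 = -2263)
1/(2891 - 40) + j = 1/(2891 - 40) - 2263 = 1/2851 - 2263 = -6451812/2851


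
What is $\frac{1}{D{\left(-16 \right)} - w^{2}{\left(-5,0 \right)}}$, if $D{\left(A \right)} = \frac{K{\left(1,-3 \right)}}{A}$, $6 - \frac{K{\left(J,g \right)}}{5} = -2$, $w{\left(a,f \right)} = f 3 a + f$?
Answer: $- \frac{2}{5} \approx -0.4$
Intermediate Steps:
$w{\left(a,f \right)} = f + 3 a f$ ($w{\left(a,f \right)} = 3 f a + f = 3 a f + f = f + 3 a f$)
$K{\left(J,g \right)} = 40$ ($K{\left(J,g \right)} = 30 - -10 = 30 + 10 = 40$)
$D{\left(A \right)} = \frac{40}{A}$
$\frac{1}{D{\left(-16 \right)} - w^{2}{\left(-5,0 \right)}} = \frac{1}{\frac{40}{-16} - \left(0 \left(1 + 3 \left(-5\right)\right)\right)^{2}} = \frac{1}{40 \left(- \frac{1}{16}\right) - \left(0 \left(1 - 15\right)\right)^{2}} = \frac{1}{- \frac{5}{2} - \left(0 \left(-14\right)\right)^{2}} = \frac{1}{- \frac{5}{2} - 0^{2}} = \frac{1}{- \frac{5}{2} - 0} = \frac{1}{- \frac{5}{2} + 0} = \frac{1}{- \frac{5}{2}} = - \frac{2}{5}$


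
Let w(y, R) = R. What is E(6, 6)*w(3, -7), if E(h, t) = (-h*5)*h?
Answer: 1260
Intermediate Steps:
E(h, t) = -5*h**2 (E(h, t) = (-5*h)*h = -5*h**2)
E(6, 6)*w(3, -7) = -5*6**2*(-7) = -5*36*(-7) = -180*(-7) = 1260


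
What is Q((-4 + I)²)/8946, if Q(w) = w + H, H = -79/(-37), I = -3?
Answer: 946/165501 ≈ 0.0057160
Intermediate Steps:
H = 79/37 (H = -79*(-1)/37 = -1*(-79/37) = 79/37 ≈ 2.1351)
Q(w) = 79/37 + w (Q(w) = w + 79/37 = 79/37 + w)
Q((-4 + I)²)/8946 = (79/37 + (-4 - 3)²)/8946 = (79/37 + (-7)²)*(1/8946) = (79/37 + 49)*(1/8946) = (1892/37)*(1/8946) = 946/165501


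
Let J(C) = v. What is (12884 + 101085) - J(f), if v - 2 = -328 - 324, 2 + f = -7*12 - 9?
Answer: 114619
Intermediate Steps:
f = -95 (f = -2 + (-7*12 - 9) = -2 + (-84 - 9) = -2 - 93 = -95)
v = -650 (v = 2 + (-328 - 324) = 2 - 652 = -650)
J(C) = -650
(12884 + 101085) - J(f) = (12884 + 101085) - 1*(-650) = 113969 + 650 = 114619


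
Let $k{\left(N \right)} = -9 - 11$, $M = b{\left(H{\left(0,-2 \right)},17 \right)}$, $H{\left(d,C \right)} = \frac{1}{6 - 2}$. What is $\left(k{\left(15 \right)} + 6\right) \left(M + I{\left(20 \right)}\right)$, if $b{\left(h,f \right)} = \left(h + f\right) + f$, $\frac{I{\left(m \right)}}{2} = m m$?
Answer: $- \frac{23359}{2} \approx -11680.0$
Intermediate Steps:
$I{\left(m \right)} = 2 m^{2}$ ($I{\left(m \right)} = 2 m m = 2 m^{2}$)
$H{\left(d,C \right)} = \frac{1}{4}$
$b{\left(h,f \right)} = h + 2 f$ ($b{\left(h,f \right)} = \left(f + h\right) + f = h + 2 f$)
$M = \frac{137}{4}$ ($M = \frac{1}{4} + 2 \cdot 17 = \frac{1}{4} + 34 = \frac{137}{4} \approx 34.25$)
$k{\left(N \right)} = -20$
$\left(k{\left(15 \right)} + 6\right) \left(M + I{\left(20 \right)}\right) = \left(-20 + 6\right) \left(\frac{137}{4} + 2 \cdot 20^{2}\right) = - 14 \left(\frac{137}{4} + 2 \cdot 400\right) = - 14 \left(\frac{137}{4} + 800\right) = \left(-14\right) \frac{3337}{4} = - \frac{23359}{2}$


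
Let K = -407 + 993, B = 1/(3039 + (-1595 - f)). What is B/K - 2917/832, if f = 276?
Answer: -62391687/17795648 ≈ -3.5060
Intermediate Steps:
B = 1/1168 (B = 1/(3039 + (-1595 - 1*276)) = 1/(3039 + (-1595 - 276)) = 1/(3039 - 1871) = 1/1168 ≈ 0.00085616)
K = 586
B/K - 2917/832 = (1/1168)/586 - 2917/832 = (1/1168)*(1/586) - 2917*1/832 = 1/684448 - 2917/832 = -62391687/17795648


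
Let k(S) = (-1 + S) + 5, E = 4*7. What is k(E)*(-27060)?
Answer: -865920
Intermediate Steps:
E = 28
k(S) = 4 + S
k(E)*(-27060) = (4 + 28)*(-27060) = 32*(-27060) = -865920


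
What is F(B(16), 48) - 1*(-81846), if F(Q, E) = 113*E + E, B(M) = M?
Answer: 87318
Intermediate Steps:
F(Q, E) = 114*E
F(B(16), 48) - 1*(-81846) = 114*48 - 1*(-81846) = 5472 + 81846 = 87318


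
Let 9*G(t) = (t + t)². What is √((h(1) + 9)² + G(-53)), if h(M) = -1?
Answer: 2*√2953/3 ≈ 36.228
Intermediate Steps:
G(t) = 4*t²/9 (G(t) = (t + t)²/9 = (2*t)²/9 = (4*t²)/9 = 4*t²/9)
√((h(1) + 9)² + G(-53)) = √((-1 + 9)² + (4/9)*(-53)²) = √(8² + (4/9)*2809) = √(64 + 11236/9) = √(11812/9) = 2*√2953/3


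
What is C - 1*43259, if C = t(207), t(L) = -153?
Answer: -43412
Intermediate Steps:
C = -153
C - 1*43259 = -153 - 1*43259 = -153 - 43259 = -43412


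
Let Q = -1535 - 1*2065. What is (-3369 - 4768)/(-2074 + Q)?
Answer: 8137/5674 ≈ 1.4341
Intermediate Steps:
Q = -3600 (Q = -1535 - 2065 = -3600)
(-3369 - 4768)/(-2074 + Q) = (-3369 - 4768)/(-2074 - 3600) = -8137/(-5674) = -8137*(-1/5674) = 8137/5674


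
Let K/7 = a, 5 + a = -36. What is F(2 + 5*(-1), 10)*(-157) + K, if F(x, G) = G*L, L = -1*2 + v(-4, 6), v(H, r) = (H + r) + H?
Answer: 5993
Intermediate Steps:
v(H, r) = r + 2*H
a = -41 (a = -5 - 36 = -41)
K = -287 (K = 7*(-41) = -287)
L = -4 (L = -1*2 + (6 + 2*(-4)) = -2 + (6 - 8) = -2 - 2 = -4)
F(x, G) = -4*G (F(x, G) = G*(-4) = -4*G)
F(2 + 5*(-1), 10)*(-157) + K = -4*10*(-157) - 287 = -40*(-157) - 287 = 6280 - 287 = 5993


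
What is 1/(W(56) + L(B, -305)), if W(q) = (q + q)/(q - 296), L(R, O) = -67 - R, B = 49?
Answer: -15/1747 ≈ -0.0085862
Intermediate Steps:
W(q) = 2*q/(-296 + q) (W(q) = (2*q)/(-296 + q) = 2*q/(-296 + q))
1/(W(56) + L(B, -305)) = 1/(2*56/(-296 + 56) + (-67 - 1*49)) = 1/(2*56/(-240) + (-67 - 49)) = 1/(2*56*(-1/240) - 116) = 1/(-7/15 - 116) = 1/(-1747/15) = -15/1747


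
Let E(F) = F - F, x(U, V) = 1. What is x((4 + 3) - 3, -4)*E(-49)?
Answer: 0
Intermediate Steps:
E(F) = 0
x((4 + 3) - 3, -4)*E(-49) = 1*0 = 0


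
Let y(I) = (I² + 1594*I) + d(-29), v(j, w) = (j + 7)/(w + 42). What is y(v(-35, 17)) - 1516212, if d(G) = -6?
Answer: -5280587362/3481 ≈ -1.5170e+6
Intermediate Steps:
v(j, w) = (7 + j)/(42 + w)
y(I) = -6 + I² + 1594*I (y(I) = (I² + 1594*I) - 6 = -6 + I² + 1594*I)
y(v(-35, 17)) - 1516212 = (-6 + ((7 - 35)/(42 + 17))² + 1594*((7 - 35)/(42 + 17))) - 1516212 = (-6 + (-28/59)² + 1594*(-28/59)) - 1516212 = (-6 + 784/3481 - 44632/59) - 1516212 = -2653390/3481 - 1516212 = -5280587362/3481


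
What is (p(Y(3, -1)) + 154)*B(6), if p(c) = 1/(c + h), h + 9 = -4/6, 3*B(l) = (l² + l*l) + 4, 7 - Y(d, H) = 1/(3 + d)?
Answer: 198512/51 ≈ 3892.4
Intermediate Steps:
Y(d, H) = 7 - 1/(3 + d)
B(l) = 4/3 + 2*l²/3 (B(l) = ((l² + l*l) + 4)/3 = ((l² + l²) + 4)/3 = (2*l² + 4)/3 = (4 + 2*l²)/3 = 4/3 + 2*l²/3)
h = -29/3 (h = -9 - 4/6 = -9 - 4*⅙ = -9 - ⅔ = -29/3 ≈ -9.6667)
p(c) = 1/(-29/3 + c) (p(c) = 1/(c - 29/3) = 1/(-29/3 + c))
(p(Y(3, -1)) + 154)*B(6) = (3/(-29 + 3*((20 + 7*3)/(3 + 3))) + 154)*(4/3 + (⅔)*6²) = (3/(-29 + 3*((20 + 21)/6)) + 154)*(4/3 + (⅔)*36) = (3/(-29 + 3*((⅙)*41)) + 154)*(4/3 + 24) = (3/(-29 + 3*(41/6)) + 154)*(76/3) = (3/(-29 + 41/2) + 154)*(76/3) = (3/(-17/2) + 154)*(76/3) = (3*(-2/17) + 154)*(76/3) = (-6/17 + 154)*(76/3) = (2612/17)*(76/3) = 198512/51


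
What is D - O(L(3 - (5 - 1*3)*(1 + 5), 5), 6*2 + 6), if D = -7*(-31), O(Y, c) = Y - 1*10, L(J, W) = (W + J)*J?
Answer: 191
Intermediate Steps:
L(J, W) = J*(J + W) (L(J, W) = (J + W)*J = J*(J + W))
O(Y, c) = -10 + Y (O(Y, c) = Y - 10 = -10 + Y)
D = 217
D - O(L(3 - (5 - 1*3)*(1 + 5), 5), 6*2 + 6) = 217 - (-10 + (3 - (5 - 1*3)*(1 + 5))*((3 - (5 - 1*3)*(1 + 5)) + 5)) = 217 - (-10 + (3 - (5 - 3)*6)*((3 - (5 - 3)*6) + 5)) = 217 - (-10 + (3 - 2*6)*((3 - 2*6) + 5)) = 217 - (-10 + (3 - 1*12)*((3 - 1*12) + 5)) = 217 - (-10 + (3 - 12)*((3 - 12) + 5)) = 217 - (-10 - 9*(-9 + 5)) = 217 - (-10 - 9*(-4)) = 217 - (-10 + 36) = 217 - 1*26 = 217 - 26 = 191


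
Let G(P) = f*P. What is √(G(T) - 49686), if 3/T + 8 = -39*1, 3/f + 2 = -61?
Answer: I*√5378061997/329 ≈ 222.9*I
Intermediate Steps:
f = -1/21 (f = 3/(-2 - 61) = 3/(-63) = 3*(-1/63) = -1/21 ≈ -0.047619)
T = -3/47 (T = 3/(-8 - 39*1) = 3/(-8 - 39) = 3/(-47) = 3*(-1/47) = -3/47 ≈ -0.063830)
G(P) = -P/21
√(G(T) - 49686) = √(-1/21*(-3/47) - 49686) = √(1/329 - 49686) = √(-16346693/329) = I*√5378061997/329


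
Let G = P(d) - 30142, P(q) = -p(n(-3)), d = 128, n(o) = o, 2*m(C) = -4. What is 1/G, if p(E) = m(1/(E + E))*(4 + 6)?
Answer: -1/30122 ≈ -3.3198e-5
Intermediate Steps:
m(C) = -2 (m(C) = (½)*(-4) = -2)
p(E) = -20 (p(E) = -2*(4 + 6) = -2*10 = -20)
P(q) = 20 (P(q) = -1*(-20) = 20)
G = -30122 (G = 20 - 30142 = -30122)
1/G = 1/(-30122) = -1/30122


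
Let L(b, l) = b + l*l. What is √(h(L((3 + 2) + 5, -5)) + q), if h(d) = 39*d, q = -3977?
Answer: 2*I*√653 ≈ 51.108*I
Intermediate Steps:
L(b, l) = b + l²
√(h(L((3 + 2) + 5, -5)) + q) = √(39*(((3 + 2) + 5) + (-5)²) - 3977) = √(39*((5 + 5) + 25) - 3977) = √(39*(10 + 25) - 3977) = √(39*35 - 3977) = √(1365 - 3977) = √(-2612) = 2*I*√653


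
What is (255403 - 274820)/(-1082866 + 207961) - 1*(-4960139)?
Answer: 4339650431212/874905 ≈ 4.9601e+6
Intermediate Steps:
(255403 - 274820)/(-1082866 + 207961) - 1*(-4960139) = -19417/(-874905) + 4960139 = -19417*(-1/874905) + 4960139 = 19417/874905 + 4960139 = 4339650431212/874905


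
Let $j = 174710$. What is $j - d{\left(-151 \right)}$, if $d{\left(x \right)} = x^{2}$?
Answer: $151909$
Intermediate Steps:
$j - d{\left(-151 \right)} = 174710 - \left(-151\right)^{2} = 174710 - 22801 = 151909$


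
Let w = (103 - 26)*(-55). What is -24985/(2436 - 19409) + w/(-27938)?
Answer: 769911585/474191674 ≈ 1.6236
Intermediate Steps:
w = -4235 (w = 77*(-55) = -4235)
-24985/(2436 - 19409) + w/(-27938) = -24985/(2436 - 19409) - 4235/(-27938) = -24985/(-16973) - 4235*(-1/27938) = -24985*(-1/16973) + 4235/27938 = 24985/16973 + 4235/27938 = 769911585/474191674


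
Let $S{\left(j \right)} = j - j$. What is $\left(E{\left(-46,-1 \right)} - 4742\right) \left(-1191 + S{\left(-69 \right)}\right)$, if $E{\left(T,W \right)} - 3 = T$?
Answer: $5698935$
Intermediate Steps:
$E{\left(T,W \right)} = 3 + T$
$S{\left(j \right)} = 0$
$\left(E{\left(-46,-1 \right)} - 4742\right) \left(-1191 + S{\left(-69 \right)}\right) = \left(\left(3 - 46\right) - 4742\right) \left(-1191 + 0\right) = \left(-43 - 4742\right) \left(-1191\right) = \left(-4785\right) \left(-1191\right) = 5698935$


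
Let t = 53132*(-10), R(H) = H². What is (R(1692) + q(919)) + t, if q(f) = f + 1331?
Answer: 2333794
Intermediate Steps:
t = -531320
q(f) = 1331 + f
(R(1692) + q(919)) + t = (1692² + (1331 + 919)) - 531320 = (2862864 + 2250) - 531320 = 2865114 - 531320 = 2333794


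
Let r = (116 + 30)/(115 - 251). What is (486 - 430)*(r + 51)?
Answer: 47530/17 ≈ 2795.9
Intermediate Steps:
r = -73/68 (r = 146/(-136) = 146*(-1/136) = -73/68 ≈ -1.0735)
(486 - 430)*(r + 51) = (486 - 430)*(-73/68 + 51) = 56*(3395/68) = 47530/17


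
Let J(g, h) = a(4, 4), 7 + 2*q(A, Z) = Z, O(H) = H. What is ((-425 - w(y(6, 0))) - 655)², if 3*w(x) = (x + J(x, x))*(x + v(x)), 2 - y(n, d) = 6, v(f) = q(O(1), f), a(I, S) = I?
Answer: 1166400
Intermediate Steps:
q(A, Z) = -7/2 + Z/2
J(g, h) = 4
v(f) = -7/2 + f/2
y(n, d) = -4 (y(n, d) = 2 - 1*6 = 2 - 6 = -4)
w(x) = (4 + x)*(-7/2 + 3*x/2)/3 (w(x) = ((x + 4)*(x + (-7/2 + x/2)))/3 = ((4 + x)*(-7/2 + 3*x/2))/3 = (4 + x)*(-7/2 + 3*x/2)/3)
((-425 - w(y(6, 0))) - 655)² = ((-425 - (-14/3 + (½)*(-4)² + (⅚)*(-4))) - 655)² = ((-425 - (-14/3 + (½)*16 - 10/3)) - 655)² = ((-425 - (-14/3 + 8 - 10/3)) - 655)² = ((-425 - 1*0) - 655)² = ((-425 + 0) - 655)² = (-425 - 655)² = (-1080)² = 1166400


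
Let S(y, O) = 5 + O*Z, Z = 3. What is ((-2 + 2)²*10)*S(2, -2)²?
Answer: 0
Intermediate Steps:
S(y, O) = 5 + 3*O (S(y, O) = 5 + O*3 = 5 + 3*O)
((-2 + 2)²*10)*S(2, -2)² = ((-2 + 2)²*10)*(5 + 3*(-2))² = (0²*10)*(5 - 6)² = (0*10)*(-1)² = 0*1 = 0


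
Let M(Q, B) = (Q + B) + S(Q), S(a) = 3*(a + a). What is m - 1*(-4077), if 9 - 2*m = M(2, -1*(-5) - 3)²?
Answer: 7907/2 ≈ 3953.5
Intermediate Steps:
S(a) = 6*a (S(a) = 3*(2*a) = 6*a)
M(Q, B) = B + 7*Q (M(Q, B) = (Q + B) + 6*Q = (B + Q) + 6*Q = B + 7*Q)
m = -247/2 (m = 9/2 - ((-1*(-5) - 3) + 7*2)²/2 = 9/2 - ((5 - 3) + 14)²/2 = 9/2 - (2 + 14)²/2 = 9/2 - ½*16² = 9/2 - ½*256 = 9/2 - 128 = -247/2 ≈ -123.50)
m - 1*(-4077) = -247/2 - 1*(-4077) = -247/2 + 4077 = 7907/2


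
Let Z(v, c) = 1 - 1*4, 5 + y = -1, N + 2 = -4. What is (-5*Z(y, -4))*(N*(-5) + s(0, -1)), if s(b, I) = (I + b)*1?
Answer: 435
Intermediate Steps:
N = -6 (N = -2 - 4 = -6)
s(b, I) = I + b
y = -6 (y = -5 - 1 = -6)
Z(v, c) = -3 (Z(v, c) = 1 - 4 = -3)
(-5*Z(y, -4))*(N*(-5) + s(0, -1)) = (-5*(-3))*(-6*(-5) + (-1 + 0)) = 15*(30 - 1) = 15*29 = 435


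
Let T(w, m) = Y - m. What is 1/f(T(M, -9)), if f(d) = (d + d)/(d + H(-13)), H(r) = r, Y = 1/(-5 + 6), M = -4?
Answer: -3/20 ≈ -0.15000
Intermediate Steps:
Y = 1 (Y = 1/1 = 1)
T(w, m) = 1 - m
f(d) = 2*d/(-13 + d) (f(d) = (d + d)/(d - 13) = (2*d)/(-13 + d) = 2*d/(-13 + d))
1/f(T(M, -9)) = 1/(2*(1 - 1*(-9))/(-13 + (1 - 1*(-9)))) = 1/(2*(1 + 9)/(-13 + (1 + 9))) = 1/(2*10/(-13 + 10)) = 1/(2*10/(-3)) = 1/(2*10*(-⅓)) = 1/(-20/3) = -3/20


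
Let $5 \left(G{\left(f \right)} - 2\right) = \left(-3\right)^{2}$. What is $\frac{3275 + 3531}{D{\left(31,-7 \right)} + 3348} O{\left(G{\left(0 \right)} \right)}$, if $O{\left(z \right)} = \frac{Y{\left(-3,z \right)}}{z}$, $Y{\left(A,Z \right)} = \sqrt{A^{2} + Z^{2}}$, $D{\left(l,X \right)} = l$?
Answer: $\frac{6806 \sqrt{586}}{64201} \approx 2.5662$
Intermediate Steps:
$G{\left(f \right)} = \frac{19}{5}$ ($G{\left(f \right)} = 2 + \frac{\left(-3\right)^{2}}{5} = 2 + \frac{1}{5} \cdot 9 = 2 + \frac{9}{5} = \frac{19}{5}$)
$O{\left(z \right)} = \frac{\sqrt{9 + z^{2}}}{z}$ ($O{\left(z \right)} = \frac{\sqrt{\left(-3\right)^{2} + z^{2}}}{z} = \frac{\sqrt{9 + z^{2}}}{z}$)
$\frac{3275 + 3531}{D{\left(31,-7 \right)} + 3348} O{\left(G{\left(0 \right)} \right)} = \frac{3275 + 3531}{31 + 3348} \frac{\sqrt{9 + \left(\frac{19}{5}\right)^{2}}}{\frac{19}{5}} = \frac{6806}{3379} \frac{5 \sqrt{9 + \frac{361}{25}}}{19} = 6806 \cdot \frac{1}{3379} \frac{5 \sqrt{\frac{586}{25}}}{19} = \frac{6806 \frac{5 \frac{\sqrt{586}}{5}}{19}}{3379} = \frac{6806 \frac{\sqrt{586}}{19}}{3379} = \frac{6806 \sqrt{586}}{64201}$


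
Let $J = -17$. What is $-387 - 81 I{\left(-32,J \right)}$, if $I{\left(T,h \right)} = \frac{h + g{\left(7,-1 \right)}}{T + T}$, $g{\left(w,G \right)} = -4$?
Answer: $- \frac{26469}{64} \approx -413.58$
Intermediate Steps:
$I{\left(T,h \right)} = \frac{-4 + h}{2 T}$ ($I{\left(T,h \right)} = \frac{h - 4}{T + T} = \frac{-4 + h}{2 T}$)
$-387 - 81 I{\left(-32,J \right)} = -387 - 81 \frac{-4 - 17}{2 \left(-32\right)} = -387 - 81 \cdot \frac{1}{2} \left(- \frac{1}{32}\right) \left(-21\right) = -387 - \frac{1701}{64} = - \frac{26469}{64}$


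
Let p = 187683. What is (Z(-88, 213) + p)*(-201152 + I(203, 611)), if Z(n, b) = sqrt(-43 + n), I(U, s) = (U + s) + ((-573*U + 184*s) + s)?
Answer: -38216387826 - 203622*I*sqrt(131) ≈ -3.8216e+10 - 2.3306e+6*I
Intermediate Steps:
I(U, s) = -572*U + 186*s (I(U, s) = (U + s) + (-573*U + 185*s) = -572*U + 186*s)
(Z(-88, 213) + p)*(-201152 + I(203, 611)) = (sqrt(-43 - 88) + 187683)*(-201152 + (-572*203 + 186*611)) = (sqrt(-131) + 187683)*(-201152 + (-116116 + 113646)) = (I*sqrt(131) + 187683)*(-201152 - 2470) = (187683 + I*sqrt(131))*(-203622) = -38216387826 - 203622*I*sqrt(131)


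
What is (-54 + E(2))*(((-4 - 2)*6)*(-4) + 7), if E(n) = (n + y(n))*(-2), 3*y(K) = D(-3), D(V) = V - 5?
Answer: -23858/3 ≈ -7952.7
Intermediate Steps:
D(V) = -5 + V
y(K) = -8/3 (y(K) = (-5 - 3)/3 = (1/3)*(-8) = -8/3)
E(n) = 16/3 - 2*n (E(n) = (n - 8/3)*(-2) = (-8/3 + n)*(-2) = 16/3 - 2*n)
(-54 + E(2))*(((-4 - 2)*6)*(-4) + 7) = (-54 + (16/3 - 2*2))*(((-4 - 2)*6)*(-4) + 7) = (-54 + (16/3 - 4))*(-6*6*(-4) + 7) = (-54 + 4/3)*(-36*(-4) + 7) = -158*(144 + 7)/3 = -158/3*151 = -23858/3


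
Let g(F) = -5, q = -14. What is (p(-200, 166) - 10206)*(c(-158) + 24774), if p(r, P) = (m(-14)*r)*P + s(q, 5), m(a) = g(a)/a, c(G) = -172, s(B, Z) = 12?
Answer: -3797515516/7 ≈ -5.4250e+8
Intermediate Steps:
m(a) = -5/a
p(r, P) = 12 + 5*P*r/14 (p(r, P) = ((-5/(-14))*r)*P + 12 = ((-5*(-1/14))*r)*P + 12 = (5*r/14)*P + 12 = 5*P*r/14 + 12 = 12 + 5*P*r/14)
(p(-200, 166) - 10206)*(c(-158) + 24774) = ((12 + (5/14)*166*(-200)) - 10206)*(-172 + 24774) = ((12 - 83000/7) - 10206)*24602 = (-82916/7 - 10206)*24602 = -154358/7*24602 = -3797515516/7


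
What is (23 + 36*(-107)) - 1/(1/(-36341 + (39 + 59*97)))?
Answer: 26750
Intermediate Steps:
(23 + 36*(-107)) - 1/(1/(-36341 + (39 + 59*97))) = (23 - 3852) - 1/(1/(-36341 + (39 + 5723))) = -3829 - 1/(1/(-36341 + 5762)) = -3829 - 1/(1/(-30579)) = -3829 - 1/(-1/30579) = -3829 - 1*(-30579) = -3829 + 30579 = 26750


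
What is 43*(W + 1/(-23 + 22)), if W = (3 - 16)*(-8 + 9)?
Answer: -602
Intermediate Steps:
W = -13 (W = -13*1 = -13)
43*(W + 1/(-23 + 22)) = 43*(-13 + 1/(-23 + 22)) = 43*(-13 + 1/(-1)) = 43*(-13 - 1) = 43*(-14) = -602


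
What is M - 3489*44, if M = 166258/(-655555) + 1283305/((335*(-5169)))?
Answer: -34853542724436929/227033774265 ≈ -1.5352e+5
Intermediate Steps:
M = -225834371189/227033774265 (M = 166258*(-1/655555) + 1283305/(-1731615) = -166258/655555 + 1283305*(-1/1731615) = -166258/655555 - 256661/346323 = -225834371189/227033774265 ≈ -0.99472)
M - 3489*44 = -225834371189/227033774265 - 3489*44 = -225834371189/227033774265 - 153516 = -34853542724436929/227033774265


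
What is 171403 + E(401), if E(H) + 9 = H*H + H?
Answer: 332596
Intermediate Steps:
E(H) = -9 + H + H² (E(H) = -9 + (H*H + H) = -9 + (H² + H) = -9 + (H + H²) = -9 + H + H²)
171403 + E(401) = 171403 + (-9 + 401 + 401²) = 171403 + (-9 + 401 + 160801) = 171403 + 161193 = 332596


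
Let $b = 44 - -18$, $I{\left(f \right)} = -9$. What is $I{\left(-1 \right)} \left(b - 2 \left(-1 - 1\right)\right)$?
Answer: $-594$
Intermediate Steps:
$b = 62$ ($b = 44 + 18 = 62$)
$I{\left(-1 \right)} \left(b - 2 \left(-1 - 1\right)\right) = - 9 \left(62 - 2 \left(-1 - 1\right)\right) = - 9 \left(62 - -4\right) = - 9 \left(62 + 4\right) = \left(-9\right) 66 = -594$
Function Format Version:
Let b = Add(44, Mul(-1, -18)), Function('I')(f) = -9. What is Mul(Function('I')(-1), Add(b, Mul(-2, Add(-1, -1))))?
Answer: -594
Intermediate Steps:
b = 62 (b = Add(44, 18) = 62)
Mul(Function('I')(-1), Add(b, Mul(-2, Add(-1, -1)))) = Mul(-9, Add(62, Mul(-2, Add(-1, -1)))) = Mul(-9, Add(62, Mul(-2, -2))) = Mul(-9, Add(62, 4)) = Mul(-9, 66) = -594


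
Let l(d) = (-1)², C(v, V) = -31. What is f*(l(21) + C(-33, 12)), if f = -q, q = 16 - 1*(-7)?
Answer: 690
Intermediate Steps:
l(d) = 1
q = 23 (q = 16 + 7 = 23)
f = -23 (f = -1*23 = -23)
f*(l(21) + C(-33, 12)) = -23*(1 - 31) = -23*(-30) = 690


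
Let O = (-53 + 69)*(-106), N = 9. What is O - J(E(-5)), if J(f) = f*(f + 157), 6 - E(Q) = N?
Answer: -1234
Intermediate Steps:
E(Q) = -3 (E(Q) = 6 - 1*9 = 6 - 9 = -3)
J(f) = f*(157 + f)
O = -1696 (O = 16*(-106) = -1696)
O - J(E(-5)) = -1696 - (-3)*(157 - 3) = -1696 - (-3)*154 = -1696 - 1*(-462) = -1696 + 462 = -1234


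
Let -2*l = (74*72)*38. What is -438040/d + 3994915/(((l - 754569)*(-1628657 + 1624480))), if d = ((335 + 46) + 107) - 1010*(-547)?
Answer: -781822073674255/988324166544183 ≈ -0.79106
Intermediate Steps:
l = -101232 (l = -74*72*38/2 = -2664*38 = -½*202464 = -101232)
d = 552958 (d = (381 + 107) + 552470 = 488 + 552470 = 552958)
-438040/d + 3994915/(((l - 754569)*(-1628657 + 1624480))) = -438040/552958 + 3994915/(((-101232 - 754569)*(-1628657 + 1624480))) = -438040*1/552958 + 3994915/((-855801*(-4177))) = -219020/276479 + 3994915/3574680777 = -781822073674255/988324166544183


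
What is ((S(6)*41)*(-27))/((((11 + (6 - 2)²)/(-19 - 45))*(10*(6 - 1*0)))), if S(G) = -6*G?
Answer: -7872/5 ≈ -1574.4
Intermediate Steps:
((S(6)*41)*(-27))/((((11 + (6 - 2)²)/(-19 - 45))*(10*(6 - 1*0)))) = ((-6*6*41)*(-27))/((((11 + (6 - 2)²)/(-19 - 45))*(10*(6 - 1*0)))) = (-36*41*(-27))/((((11 + 4²)/(-64))*(10*(6 + 0)))) = (-1476*(-27))/((((11 + 16)*(-1/64))*(10*6))) = 39852/(((27*(-1/64))*60)) = 39852/((-27/64*60)) = 39852/(-405/16) = 39852*(-16/405) = -7872/5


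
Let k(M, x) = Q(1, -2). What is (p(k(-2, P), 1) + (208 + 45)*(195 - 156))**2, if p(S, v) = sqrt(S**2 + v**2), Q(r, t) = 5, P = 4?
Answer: (9867 + sqrt(26))**2 ≈ 9.7458e+7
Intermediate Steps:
k(M, x) = 5
(p(k(-2, P), 1) + (208 + 45)*(195 - 156))**2 = (sqrt(5**2 + 1**2) + (208 + 45)*(195 - 156))**2 = (sqrt(25 + 1) + 253*39)**2 = (sqrt(26) + 9867)**2 = (9867 + sqrt(26))**2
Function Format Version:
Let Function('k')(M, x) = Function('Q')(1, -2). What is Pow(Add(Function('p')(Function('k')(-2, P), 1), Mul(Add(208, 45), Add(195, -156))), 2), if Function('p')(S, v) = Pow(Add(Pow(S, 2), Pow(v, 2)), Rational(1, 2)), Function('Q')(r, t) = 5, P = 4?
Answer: Pow(Add(9867, Pow(26, Rational(1, 2))), 2) ≈ 9.7458e+7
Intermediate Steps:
Function('k')(M, x) = 5
Pow(Add(Function('p')(Function('k')(-2, P), 1), Mul(Add(208, 45), Add(195, -156))), 2) = Pow(Add(Pow(Add(Pow(5, 2), Pow(1, 2)), Rational(1, 2)), Mul(Add(208, 45), Add(195, -156))), 2) = Pow(Add(Pow(Add(25, 1), Rational(1, 2)), Mul(253, 39)), 2) = Pow(Add(Pow(26, Rational(1, 2)), 9867), 2) = Pow(Add(9867, Pow(26, Rational(1, 2))), 2)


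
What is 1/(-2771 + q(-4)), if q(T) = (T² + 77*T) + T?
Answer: -1/3067 ≈ -0.00032605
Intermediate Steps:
q(T) = T² + 78*T
1/(-2771 + q(-4)) = 1/(-2771 - 4*(78 - 4)) = 1/(-2771 - 4*74) = 1/(-2771 - 296) = 1/(-3067) = -1/3067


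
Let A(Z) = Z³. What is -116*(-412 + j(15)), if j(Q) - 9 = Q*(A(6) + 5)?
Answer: -337792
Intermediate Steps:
j(Q) = 9 + 221*Q (j(Q) = 9 + Q*(6³ + 5) = 9 + Q*(216 + 5) = 9 + Q*221 = 9 + 221*Q)
-116*(-412 + j(15)) = -116*(-412 + (9 + 221*15)) = -116*(-412 + (9 + 3315)) = -116*(-412 + 3324) = -116*2912 = -337792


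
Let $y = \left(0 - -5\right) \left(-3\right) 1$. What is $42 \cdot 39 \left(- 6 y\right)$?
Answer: $147420$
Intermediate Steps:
$y = -15$ ($y = \left(0 + 5\right) \left(-3\right) 1 = 5 \left(-3\right) 1 = \left(-15\right) 1 = -15$)
$42 \cdot 39 \left(- 6 y\right) = 42 \cdot 39 \left(\left(-6\right) \left(-15\right)\right) = 1638 \cdot 90 = 147420$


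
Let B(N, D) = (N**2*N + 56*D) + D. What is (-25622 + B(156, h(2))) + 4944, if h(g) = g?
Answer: 3775852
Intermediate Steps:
B(N, D) = N**3 + 57*D (B(N, D) = (N**3 + 56*D) + D = N**3 + 57*D)
(-25622 + B(156, h(2))) + 4944 = (-25622 + (156**3 + 57*2)) + 4944 = (-25622 + (3796416 + 114)) + 4944 = (-25622 + 3796530) + 4944 = 3770908 + 4944 = 3775852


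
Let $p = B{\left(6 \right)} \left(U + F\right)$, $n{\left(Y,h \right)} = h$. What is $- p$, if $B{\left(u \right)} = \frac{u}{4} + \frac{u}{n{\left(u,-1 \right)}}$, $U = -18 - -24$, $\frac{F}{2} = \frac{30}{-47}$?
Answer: $\frac{999}{47} \approx 21.255$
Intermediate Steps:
$F = - \frac{60}{47}$ ($F = 2 \frac{30}{-47} = 2 \cdot 30 \left(- \frac{1}{47}\right) = 2 \left(- \frac{30}{47}\right) = - \frac{60}{47} \approx -1.2766$)
$U = 6$ ($U = -18 + 24 = 6$)
$B{\left(u \right)} = - \frac{3 u}{4}$ ($B{\left(u \right)} = \frac{u}{4} + \frac{u}{-1} = u \frac{1}{4} + u \left(-1\right) = \frac{u}{4} - u = - \frac{3 u}{4}$)
$p = - \frac{999}{47}$ ($p = \left(- \frac{3}{4}\right) 6 \left(6 - \frac{60}{47}\right) = \left(- \frac{9}{2}\right) \frac{222}{47} = - \frac{999}{47} \approx -21.255$)
$- p = \left(-1\right) \left(- \frac{999}{47}\right) = \frac{999}{47}$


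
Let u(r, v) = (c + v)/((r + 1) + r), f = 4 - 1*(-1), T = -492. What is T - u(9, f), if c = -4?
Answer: -9349/19 ≈ -492.05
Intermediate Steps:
f = 5 (f = 4 + 1 = 5)
u(r, v) = (-4 + v)/(1 + 2*r) (u(r, v) = (-4 + v)/((r + 1) + r) = (-4 + v)/((1 + r) + r) = (-4 + v)/(1 + 2*r))
T - u(9, f) = -492 - (-4 + 5)/(1 + 2*9) = -492 - 1/(1 + 18) = -492 - 1/19 = -9349/19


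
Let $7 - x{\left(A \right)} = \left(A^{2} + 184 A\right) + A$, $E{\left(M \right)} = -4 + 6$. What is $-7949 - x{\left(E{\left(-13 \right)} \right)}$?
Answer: $-7582$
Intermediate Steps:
$E{\left(M \right)} = 2$
$x{\left(A \right)} = 7 - A^{2} - 185 A$ ($x{\left(A \right)} = 7 - \left(\left(A^{2} + 184 A\right) + A\right) = 7 - \left(A^{2} + 185 A\right) = 7 - A^{2} - 185 A$)
$-7949 - x{\left(E{\left(-13 \right)} \right)} = -7949 - \left(7 - 2^{2} - 370\right) = -7949 - \left(7 - 4 - 370\right) = -7949 - -367 = -7949 + 367 = -7582$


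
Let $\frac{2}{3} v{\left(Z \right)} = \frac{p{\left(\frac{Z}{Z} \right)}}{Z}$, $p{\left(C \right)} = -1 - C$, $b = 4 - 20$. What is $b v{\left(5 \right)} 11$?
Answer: $\frac{528}{5} \approx 105.6$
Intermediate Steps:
$b = -16$ ($b = 4 - 20 = -16$)
$v{\left(Z \right)} = - \frac{3}{Z}$ ($v{\left(Z \right)} = \frac{3 \frac{-1 - \frac{Z}{Z}}{Z}}{2} = \frac{3 \frac{-1 - 1}{Z}}{2} = \frac{3 \left(- \frac{2}{Z}\right)}{2} = - \frac{3}{Z}$)
$b v{\left(5 \right)} 11 = - 16 \left(- \frac{3}{5}\right) 11 = - 16 \left(\left(-3\right) \frac{1}{5}\right) 11 = \left(-16\right) \left(- \frac{3}{5}\right) 11 = \frac{48}{5} \cdot 11 = \frac{528}{5}$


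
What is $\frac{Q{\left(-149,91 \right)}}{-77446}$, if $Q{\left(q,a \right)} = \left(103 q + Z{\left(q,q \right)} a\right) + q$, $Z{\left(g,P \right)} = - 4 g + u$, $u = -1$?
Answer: $- \frac{38649}{77446} \approx -0.49904$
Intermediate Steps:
$Z{\left(g,P \right)} = -1 - 4 g$ ($Z{\left(g,P \right)} = - 4 g - 1 = -1 - 4 g$)
$Q{\left(q,a \right)} = 104 q + a \left(-1 - 4 q\right)$ ($Q{\left(q,a \right)} = \left(103 q + \left(-1 - 4 q\right) a\right) + q = \left(103 q + a \left(-1 - 4 q\right)\right) + q = 104 q + a \left(-1 - 4 q\right)$)
$\frac{Q{\left(-149,91 \right)}}{-77446} = \frac{104 \left(-149\right) - 91 \left(1 + 4 \left(-149\right)\right)}{-77446} = \left(-15496 - 91 \left(1 - 596\right)\right) \left(- \frac{1}{77446}\right) = \left(-15496 - 91 \left(-595\right)\right) \left(- \frac{1}{77446}\right) = \left(-15496 + 54145\right) \left(- \frac{1}{77446}\right) = 38649 \left(- \frac{1}{77446}\right) = - \frac{38649}{77446}$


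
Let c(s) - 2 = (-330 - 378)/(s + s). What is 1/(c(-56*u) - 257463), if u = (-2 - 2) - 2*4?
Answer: -112/28835691 ≈ -3.8841e-6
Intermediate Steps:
u = -12 (u = -4 - 8 = -12)
c(s) = 2 - 354/s (c(s) = 2 + (-330 - 378)/(s + s) = 2 - 708*1/(2*s) = 2 - 354/s)
1/(c(-56*u) - 257463) = 1/((2 - 354/((-56*(-12)))) - 257463) = 1/((2 - 354/672) - 257463) = 1/((2 - 354*1/672) - 257463) = 1/((2 - 59/112) - 257463) = 1/(165/112 - 257463) = 1/(-28835691/112) = -112/28835691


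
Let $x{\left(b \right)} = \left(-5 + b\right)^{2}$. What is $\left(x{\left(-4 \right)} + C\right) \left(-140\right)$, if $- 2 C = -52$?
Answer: $-14980$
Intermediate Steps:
$C = 26$ ($C = \left(- \frac{1}{2}\right) \left(-52\right) = 26$)
$\left(x{\left(-4 \right)} + C\right) \left(-140\right) = \left(\left(-5 - 4\right)^{2} + 26\right) \left(-140\right) = \left(\left(-9\right)^{2} + 26\right) \left(-140\right) = \left(81 + 26\right) \left(-140\right) = 107 \left(-140\right) = -14980$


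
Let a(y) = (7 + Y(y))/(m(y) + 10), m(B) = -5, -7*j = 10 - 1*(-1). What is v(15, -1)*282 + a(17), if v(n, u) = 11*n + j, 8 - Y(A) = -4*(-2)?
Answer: 1613089/35 ≈ 46088.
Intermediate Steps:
j = -11/7 (j = -(10 - 1*(-1))/7 = -(10 + 1)/7 = -⅐*11 = -11/7 ≈ -1.5714)
Y(A) = 0 (Y(A) = 8 - (-4)*(-2) = 8 - 1*8 = 8 - 8 = 0)
v(n, u) = -11/7 + 11*n (v(n, u) = 11*n - 11/7 = -11/7 + 11*n)
a(y) = 7/5 (a(y) = (7 + 0)/(-5 + 10) = 7/5)
v(15, -1)*282 + a(17) = (-11/7 + 11*15)*282 + 7/5 = (-11/7 + 165)*282 + 7/5 = (1144/7)*282 + 7/5 = 322608/7 + 7/5 = 1613089/35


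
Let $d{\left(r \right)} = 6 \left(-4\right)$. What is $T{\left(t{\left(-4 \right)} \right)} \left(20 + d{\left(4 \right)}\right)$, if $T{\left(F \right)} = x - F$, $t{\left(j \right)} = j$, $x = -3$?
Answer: $-4$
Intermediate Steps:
$d{\left(r \right)} = -24$
$T{\left(F \right)} = -3 - F$
$T{\left(t{\left(-4 \right)} \right)} \left(20 + d{\left(4 \right)}\right) = \left(-3 - -4\right) \left(20 - 24\right) = \left(-3 + 4\right) \left(-4\right) = 1 \left(-4\right) = -4$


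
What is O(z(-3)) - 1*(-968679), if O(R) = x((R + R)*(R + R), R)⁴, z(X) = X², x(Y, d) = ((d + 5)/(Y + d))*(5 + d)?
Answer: 11911237181965015/12296370321 ≈ 9.6868e+5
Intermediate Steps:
x(Y, d) = (5 + d)²/(Y + d) (x(Y, d) = ((5 + d)/(Y + d))*(5 + d) = (5 + d)²/(Y + d))
O(R) = (5 + R)⁸/(R + 4*R²)⁴ (O(R) = ((5 + R)²/((R + R)*(R + R) + R))⁴ = ((5 + R)²/((2*R)*(2*R) + R))⁴ = ((5 + R)²/(4*R² + R))⁴ = ((5 + R)²/(R + 4*R²))⁴ = (5 + R)⁸/(R + 4*R²)⁴)
O(z(-3)) - 1*(-968679) = (5 + (-3)²)⁸/(((-3)²)⁴*(1 + 4*(-3)²)⁴) - 1*(-968679) = (5 + 9)⁸/(9⁴*(1 + 4*9)⁴) + 968679 = (1/6561)*14⁸/(1 + 36)⁴ + 968679 = (1/6561)*1475789056/37⁴ + 968679 = (1/6561)*(1/1874161)*1475789056 + 968679 = 1475789056/12296370321 + 968679 = 11911237181965015/12296370321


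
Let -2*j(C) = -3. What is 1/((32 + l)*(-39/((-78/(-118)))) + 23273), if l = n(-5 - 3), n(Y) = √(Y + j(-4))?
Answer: 3290/70360131 + 59*I*√26/914681703 ≈ 4.6759e-5 + 3.289e-7*I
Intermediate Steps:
j(C) = 3/2 (j(C) = -½*(-3) = 3/2)
n(Y) = √(3/2 + Y) (n(Y) = √(Y + 3/2) = √(3/2 + Y))
l = I*√26/2 (l = √(6 + 4*(-5 - 3))/2 = √(6 + 4*(-8))/2 = √(6 - 32)/2 = √(-26)/2 = (I*√26)/2 = I*√26/2 ≈ 2.5495*I)
1/((32 + l)*(-39/((-78/(-118)))) + 23273) = 1/((32 + I*√26/2)*(-39/((-78/(-118)))) + 23273) = 1/((32 + I*√26/2)*(-39/((-78*(-1/118)))) + 23273) = 1/((32 + I*√26/2)*(-39/39/59) + 23273) = 1/((32 + I*√26/2)*(-39*59/39) + 23273) = 1/((32 + I*√26/2)*(-59) + 23273) = 1/((-1888 - 59*I*√26/2) + 23273) = 1/(21385 - 59*I*√26/2)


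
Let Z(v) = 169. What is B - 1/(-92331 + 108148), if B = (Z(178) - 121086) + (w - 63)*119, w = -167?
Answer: -2345455480/15817 ≈ -1.4829e+5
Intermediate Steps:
B = -148287 (B = (169 - 121086) + (-167 - 63)*119 = -120917 - 230*119 = -120917 - 27370 = -148287)
B - 1/(-92331 + 108148) = -148287 - 1/(-92331 + 108148) = -148287 - 1/15817 = -2345455480/15817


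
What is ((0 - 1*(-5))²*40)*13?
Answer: 13000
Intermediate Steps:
((0 - 1*(-5))²*40)*13 = ((0 + 5)²*40)*13 = (5²*40)*13 = (25*40)*13 = 1000*13 = 13000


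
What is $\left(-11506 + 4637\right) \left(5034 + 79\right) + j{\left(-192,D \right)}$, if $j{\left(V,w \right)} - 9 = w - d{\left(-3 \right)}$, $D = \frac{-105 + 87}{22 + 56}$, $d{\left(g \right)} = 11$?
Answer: $- \frac{456575590}{13} \approx -3.5121 \cdot 10^{7}$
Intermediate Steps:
$D = - \frac{3}{13}$ ($D = - \frac{18}{78} = \left(-18\right) \frac{1}{78} = - \frac{3}{13} \approx -0.23077$)
$j{\left(V,w \right)} = -2 + w$ ($j{\left(V,w \right)} = 9 + \left(w - 11\right) = 9 + \left(-11 + w\right) = -2 + w$)
$\left(-11506 + 4637\right) \left(5034 + 79\right) + j{\left(-192,D \right)} = \left(-11506 + 4637\right) \left(5034 + 79\right) - \frac{29}{13} = \left(-6869\right) 5113 - \frac{29}{13} = -35121197 - \frac{29}{13} = - \frac{456575590}{13}$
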